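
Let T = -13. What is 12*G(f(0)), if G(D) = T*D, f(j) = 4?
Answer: -624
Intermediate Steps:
G(D) = -13*D
12*G(f(0)) = 12*(-13*4) = 12*(-52) = -624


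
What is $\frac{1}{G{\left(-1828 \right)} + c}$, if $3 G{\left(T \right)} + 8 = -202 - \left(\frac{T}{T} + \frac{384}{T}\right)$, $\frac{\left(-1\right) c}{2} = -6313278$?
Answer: $\frac{1371}{17310911945} \approx 7.9199 \cdot 10^{-8}$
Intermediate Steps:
$c = 12626556$ ($c = \left(-2\right) \left(-6313278\right) = 12626556$)
$G{\left(T \right)} = - \frac{211}{3} - \frac{128}{T}$ ($G{\left(T \right)} = - \frac{8}{3} + \frac{-202 - \left(\frac{T}{T} + \frac{384}{T}\right)}{3} = - \frac{8}{3} + \frac{-202 - \left(1 + \frac{384}{T}\right)}{3} = - \frac{8}{3} + \frac{-203 - \frac{384}{T}}{3} = - \frac{8}{3} - \left(\frac{203}{3} + \frac{128}{T}\right) = - \frac{211}{3} - \frac{128}{T}$)
$\frac{1}{G{\left(-1828 \right)} + c} = \frac{1}{\left(- \frac{211}{3} - \frac{128}{-1828}\right) + 12626556} = \frac{1}{\left(- \frac{211}{3} - - \frac{32}{457}\right) + 12626556} = \frac{1}{\left(- \frac{211}{3} + \frac{32}{457}\right) + 12626556} = \frac{1}{- \frac{96331}{1371} + 12626556} = \frac{1}{\frac{17310911945}{1371}} = \frac{1371}{17310911945}$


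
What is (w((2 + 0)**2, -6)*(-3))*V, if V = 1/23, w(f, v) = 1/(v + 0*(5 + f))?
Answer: 1/46 ≈ 0.021739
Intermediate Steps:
w(f, v) = 1/v (w(f, v) = 1/(v + 0) = 1/v)
V = 1/23 ≈ 0.043478
(w((2 + 0)**2, -6)*(-3))*V = (-3/(-6))*(1/23) = -1/6*(-3)*(1/23) = (1/2)*(1/23) = 1/46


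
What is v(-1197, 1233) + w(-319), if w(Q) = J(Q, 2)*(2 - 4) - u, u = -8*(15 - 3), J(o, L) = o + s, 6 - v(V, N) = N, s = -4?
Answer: -485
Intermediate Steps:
v(V, N) = 6 - N
J(o, L) = -4 + o (J(o, L) = o - 4 = -4 + o)
u = -96 (u = -8*12 = -96)
w(Q) = 104 - 2*Q (w(Q) = (-4 + Q)*(2 - 4) - 1*(-96) = (-4 + Q)*(-2) + 96 = (8 - 2*Q) + 96 = 104 - 2*Q)
v(-1197, 1233) + w(-319) = (6 - 1*1233) + (104 - 2*(-319)) = (6 - 1233) + (104 + 638) = -1227 + 742 = -485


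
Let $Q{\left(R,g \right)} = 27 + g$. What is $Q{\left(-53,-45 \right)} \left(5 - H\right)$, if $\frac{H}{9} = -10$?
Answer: $-1710$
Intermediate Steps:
$H = -90$ ($H = 9 \left(-10\right) = -90$)
$Q{\left(-53,-45 \right)} \left(5 - H\right) = \left(27 - 45\right) \left(5 - -90\right) = - 18 \left(5 + 90\right) = \left(-18\right) 95 = -1710$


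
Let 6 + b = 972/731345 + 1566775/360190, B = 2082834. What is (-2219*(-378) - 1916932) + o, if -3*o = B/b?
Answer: -57078040957620770/86867153249 ≈ -6.5707e+5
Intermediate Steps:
b = -86867153249/52684631110 (b = -6 + (972/731345 + 1566775/360190) = -6 + (972*(1/731345) + 1566775*(1/360190)) = -6 + (972/731345 + 313355/72038) = -6 + 229240633411/52684631110 = -86867153249/52684631110 ≈ -1.6488)
o = 36577780317788580/86867153249 (o = -694278/(-86867153249/52684631110) = -694278*(-52684631110)/86867153249 = -⅓*(-109733340953365740/86867153249) = 36577780317788580/86867153249 ≈ 4.2108e+5)
(-2219*(-378) - 1916932) + o = (-2219*(-378) - 1916932) + 36577780317788580/86867153249 = (838782 - 1916932) + 36577780317788580/86867153249 = -1078150 + 36577780317788580/86867153249 = -57078040957620770/86867153249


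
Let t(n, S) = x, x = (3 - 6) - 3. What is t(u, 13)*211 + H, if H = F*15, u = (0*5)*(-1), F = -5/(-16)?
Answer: -20181/16 ≈ -1261.3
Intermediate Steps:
F = 5/16 (F = -5*(-1/16) = 5/16 ≈ 0.31250)
x = -6 (x = -3 - 3 = -6)
u = 0 (u = 0*(-1) = 0)
t(n, S) = -6
H = 75/16 (H = (5/16)*15 = 75/16 ≈ 4.6875)
t(u, 13)*211 + H = -6*211 + 75/16 = -1266 + 75/16 = -20181/16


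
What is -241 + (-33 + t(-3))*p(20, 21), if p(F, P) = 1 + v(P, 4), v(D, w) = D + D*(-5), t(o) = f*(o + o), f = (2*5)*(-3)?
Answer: -12442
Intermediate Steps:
f = -30 (f = 10*(-3) = -30)
t(o) = -60*o (t(o) = -30*(o + o) = -60*o)
v(D, w) = -4*D (v(D, w) = D - 5*D = -4*D)
p(F, P) = 1 - 4*P
-241 + (-33 + t(-3))*p(20, 21) = -241 + (-33 - 60*(-3))*(1 - 4*21) = -241 + (-33 + 180)*(1 - 84) = -241 + 147*(-83) = -241 - 12201 = -12442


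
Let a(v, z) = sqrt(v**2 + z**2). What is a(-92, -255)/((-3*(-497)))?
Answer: sqrt(73489)/1491 ≈ 0.18182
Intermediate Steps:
a(-92, -255)/((-3*(-497))) = sqrt((-92)**2 + (-255)**2)/((-3*(-497))) = sqrt(8464 + 65025)/1491 = sqrt(73489)*(1/1491) = sqrt(73489)/1491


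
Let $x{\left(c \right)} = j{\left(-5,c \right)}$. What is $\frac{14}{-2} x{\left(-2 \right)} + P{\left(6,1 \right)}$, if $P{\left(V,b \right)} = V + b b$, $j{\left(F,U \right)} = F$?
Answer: $42$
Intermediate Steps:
$x{\left(c \right)} = -5$
$P{\left(V,b \right)} = V + b^{2}$
$\frac{14}{-2} x{\left(-2 \right)} + P{\left(6,1 \right)} = \frac{14}{-2} \left(-5\right) + \left(6 + 1^{2}\right) = 14 \left(- \frac{1}{2}\right) \left(-5\right) + \left(6 + 1\right) = \left(-7\right) \left(-5\right) + 7 = 35 + 7 = 42$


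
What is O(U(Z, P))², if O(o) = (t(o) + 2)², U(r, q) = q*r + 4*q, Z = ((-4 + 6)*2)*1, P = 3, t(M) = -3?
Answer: 1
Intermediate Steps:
Z = 4 (Z = (2*2)*1 = 4*1 = 4)
U(r, q) = 4*q + q*r
O(o) = 1 (O(o) = (-3 + 2)² = (-1)² = 1)
O(U(Z, P))² = 1² = 1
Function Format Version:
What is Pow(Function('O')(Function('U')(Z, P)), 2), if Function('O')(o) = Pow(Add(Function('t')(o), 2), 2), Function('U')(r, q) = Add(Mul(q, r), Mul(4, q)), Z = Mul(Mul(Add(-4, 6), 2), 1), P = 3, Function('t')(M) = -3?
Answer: 1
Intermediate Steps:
Z = 4 (Z = Mul(Mul(2, 2), 1) = Mul(4, 1) = 4)
Function('U')(r, q) = Add(Mul(4, q), Mul(q, r))
Function('O')(o) = 1 (Function('O')(o) = Pow(Add(-3, 2), 2) = Pow(-1, 2) = 1)
Pow(Function('O')(Function('U')(Z, P)), 2) = Pow(1, 2) = 1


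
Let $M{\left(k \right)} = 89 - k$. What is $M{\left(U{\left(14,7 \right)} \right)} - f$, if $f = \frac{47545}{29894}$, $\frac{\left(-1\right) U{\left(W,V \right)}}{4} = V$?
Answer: $\frac{3450053}{29894} \approx 115.41$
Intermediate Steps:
$U{\left(W,V \right)} = - 4 V$
$f = \frac{47545}{29894}$ ($f = 47545 \cdot \frac{1}{29894} = \frac{47545}{29894} \approx 1.5905$)
$M{\left(U{\left(14,7 \right)} \right)} - f = \left(89 - \left(-4\right) 7\right) - \frac{47545}{29894} = \left(89 - -28\right) - \frac{47545}{29894} = \left(89 + 28\right) - \frac{47545}{29894} = 117 - \frac{47545}{29894} = \frac{3450053}{29894}$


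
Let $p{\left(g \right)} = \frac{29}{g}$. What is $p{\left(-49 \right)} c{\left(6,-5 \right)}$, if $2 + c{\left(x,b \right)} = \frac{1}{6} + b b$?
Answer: $- \frac{4031}{294} \approx -13.711$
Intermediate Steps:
$c{\left(x,b \right)} = - \frac{11}{6} + b^{2}$ ($c{\left(x,b \right)} = -2 + \left(\frac{1}{6} + b b\right) = -2 + \left(\frac{1}{6} + b^{2}\right) = - \frac{11}{6} + b^{2}$)
$p{\left(-49 \right)} c{\left(6,-5 \right)} = \frac{29}{-49} \left(- \frac{11}{6} + \left(-5\right)^{2}\right) = 29 \left(- \frac{1}{49}\right) \left(- \frac{11}{6} + 25\right) = \left(- \frac{29}{49}\right) \frac{139}{6} = - \frac{4031}{294}$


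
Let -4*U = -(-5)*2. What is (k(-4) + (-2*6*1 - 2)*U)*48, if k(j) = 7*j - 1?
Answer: 288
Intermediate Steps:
U = -5/2 (U = -(-1)*(-5*2)/4 = -(-1)*(-10)/4 = -¼*10 = -5/2 ≈ -2.5000)
k(j) = -1 + 7*j
(k(-4) + (-2*6*1 - 2)*U)*48 = ((-1 + 7*(-4)) + (-2*6*1 - 2)*(-5/2))*48 = ((-1 - 28) + (-12*1 - 2)*(-5/2))*48 = (-29 + (-12 - 2)*(-5/2))*48 = (-29 - 14*(-5/2))*48 = (-29 + 35)*48 = 6*48 = 288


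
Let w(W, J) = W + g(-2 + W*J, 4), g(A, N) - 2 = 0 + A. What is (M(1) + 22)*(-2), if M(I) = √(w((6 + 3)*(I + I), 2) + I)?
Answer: -44 - 2*√55 ≈ -58.832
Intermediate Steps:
g(A, N) = 2 + A (g(A, N) = 2 + (0 + A) = 2 + A)
w(W, J) = W + J*W (w(W, J) = W + (2 + (-2 + W*J)) = W + (2 + (-2 + J*W)) = W + J*W)
M(I) = √55*√I (M(I) = √(((6 + 3)*(I + I))*(1 + 2) + I) = √((9*(2*I))*3 + I) = √((18*I)*3 + I) = √(54*I + I) = √(55*I) = √55*√I)
(M(1) + 22)*(-2) = (√55*√1 + 22)*(-2) = (√55*1 + 22)*(-2) = (√55 + 22)*(-2) = (22 + √55)*(-2) = -44 - 2*√55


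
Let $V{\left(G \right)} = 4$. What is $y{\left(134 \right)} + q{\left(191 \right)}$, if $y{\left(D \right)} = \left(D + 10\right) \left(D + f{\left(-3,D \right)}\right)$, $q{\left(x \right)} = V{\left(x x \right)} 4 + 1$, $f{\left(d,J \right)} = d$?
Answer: $18881$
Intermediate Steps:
$q{\left(x \right)} = 17$ ($q{\left(x \right)} = 4 \cdot 4 + 1 = 16 + 1 = 17$)
$y{\left(D \right)} = \left(-3 + D\right) \left(10 + D\right)$ ($y{\left(D \right)} = \left(D + 10\right) \left(D - 3\right) = \left(10 + D\right) \left(-3 + D\right) = \left(-3 + D\right) \left(10 + D\right)$)
$y{\left(134 \right)} + q{\left(191 \right)} = \left(-30 + 134^{2} + 7 \cdot 134\right) + 17 = \left(-30 + 17956 + 938\right) + 17 = 18864 + 17 = 18881$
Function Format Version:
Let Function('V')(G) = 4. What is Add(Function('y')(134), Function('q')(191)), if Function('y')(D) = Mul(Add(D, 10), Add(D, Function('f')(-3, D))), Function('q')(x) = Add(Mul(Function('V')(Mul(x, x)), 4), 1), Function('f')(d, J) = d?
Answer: 18881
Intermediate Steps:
Function('q')(x) = 17 (Function('q')(x) = Add(Mul(4, 4), 1) = Add(16, 1) = 17)
Function('y')(D) = Mul(Add(-3, D), Add(10, D)) (Function('y')(D) = Mul(Add(D, 10), Add(D, -3)) = Mul(Add(10, D), Add(-3, D)) = Mul(Add(-3, D), Add(10, D)))
Add(Function('y')(134), Function('q')(191)) = Add(Add(-30, Pow(134, 2), Mul(7, 134)), 17) = Add(Add(-30, 17956, 938), 17) = Add(18864, 17) = 18881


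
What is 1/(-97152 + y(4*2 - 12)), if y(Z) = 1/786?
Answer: -786/76361471 ≈ -1.0293e-5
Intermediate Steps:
y(Z) = 1/786
1/(-97152 + y(4*2 - 12)) = 1/(-97152 + 1/786) = 1/(-76361471/786) = -786/76361471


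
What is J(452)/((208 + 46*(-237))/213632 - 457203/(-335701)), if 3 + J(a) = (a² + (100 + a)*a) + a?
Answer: 16288855626434112/47041602401 ≈ 3.4627e+5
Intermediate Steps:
J(a) = -3 + a + a² + a*(100 + a) (J(a) = -3 + ((a² + (100 + a)*a) + a) = -3 + ((a² + a*(100 + a)) + a) = -3 + (a + a² + a*(100 + a)) = -3 + a + a² + a*(100 + a))
J(452)/((208 + 46*(-237))/213632 - 457203/(-335701)) = (-3 + 2*452² + 101*452)/((208 + 46*(-237))/213632 - 457203/(-335701)) = (-3 + 2*204304 + 45652)/((208 - 10902)*(1/213632) - 457203*(-1/335701)) = (-3 + 408608 + 45652)/(-10694*1/213632 + 457203/335701) = 454257/(-5347/106816 + 457203/335701) = 454257/(47041602401/35858238016) = 454257*(35858238016/47041602401) = 16288855626434112/47041602401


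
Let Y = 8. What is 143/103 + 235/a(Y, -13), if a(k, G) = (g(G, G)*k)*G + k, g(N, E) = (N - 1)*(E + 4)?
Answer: 1848523/1348888 ≈ 1.3704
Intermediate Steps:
g(N, E) = (-1 + N)*(4 + E)
a(k, G) = k + G*k*(-4 + G**2 + 3*G) (a(k, G) = ((-4 - G + 4*G + G*G)*k)*G + k = ((-4 - G + 4*G + G**2)*k)*G + k = ((-4 + G**2 + 3*G)*k)*G + k = (k*(-4 + G**2 + 3*G))*G + k = G*k*(-4 + G**2 + 3*G) + k = k + G*k*(-4 + G**2 + 3*G))
143/103 + 235/a(Y, -13) = 143/103 + 235/((8*(1 - 13*(-4 + (-13)**2 + 3*(-13))))) = 143*(1/103) + 235/((8*(1 - 13*(-4 + 169 - 39)))) = 143/103 + 235/((8*(1 - 13*126))) = 143/103 + 235/((8*(1 - 1638))) = 143/103 + 235/((8*(-1637))) = 143/103 + 235/(-13096) = 143/103 + 235*(-1/13096) = 143/103 - 235/13096 = 1848523/1348888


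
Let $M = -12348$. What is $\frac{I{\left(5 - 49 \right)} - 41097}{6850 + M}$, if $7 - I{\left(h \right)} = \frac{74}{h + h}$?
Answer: $\frac{1807923}{241912} \approx 7.4735$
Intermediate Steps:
$I{\left(h \right)} = 7 - \frac{37}{h}$ ($I{\left(h \right)} = 7 - \frac{74}{h + h} = 7 - \frac{74}{2 h} = 7 - 74 \frac{1}{2 h} = 7 - \frac{37}{h}$)
$\frac{I{\left(5 - 49 \right)} - 41097}{6850 + M} = \frac{\left(7 - \frac{37}{5 - 49}\right) - 41097}{6850 - 12348} = \frac{\left(7 - \frac{37}{5 - 49}\right) - 41097}{-5498} = \left(\left(7 - \frac{37}{-44}\right) - 41097\right) \left(- \frac{1}{5498}\right) = \left(\left(7 - - \frac{37}{44}\right) - 41097\right) \left(- \frac{1}{5498}\right) = \left(\left(7 + \frac{37}{44}\right) - 41097\right) \left(- \frac{1}{5498}\right) = \left(\frac{345}{44} - 41097\right) \left(- \frac{1}{5498}\right) = \left(- \frac{1807923}{44}\right) \left(- \frac{1}{5498}\right) = \frac{1807923}{241912}$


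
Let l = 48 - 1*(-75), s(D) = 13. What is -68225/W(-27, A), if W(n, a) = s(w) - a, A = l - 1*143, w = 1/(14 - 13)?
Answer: -68225/33 ≈ -2067.4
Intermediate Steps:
w = 1 (w = 1/1 = 1)
l = 123 (l = 48 + 75 = 123)
A = -20 (A = 123 - 1*143 = 123 - 143 = -20)
W(n, a) = 13 - a
-68225/W(-27, A) = -68225/(13 - 1*(-20)) = -68225/(13 + 20) = -68225/33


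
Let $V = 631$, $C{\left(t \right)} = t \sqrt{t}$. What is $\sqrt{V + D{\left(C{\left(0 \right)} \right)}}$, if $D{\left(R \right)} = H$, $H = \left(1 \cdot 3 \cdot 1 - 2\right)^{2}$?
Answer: $2 \sqrt{158} \approx 25.14$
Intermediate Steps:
$H = 1$ ($H = \left(3 \cdot 1 - 2\right)^{2} = \left(3 - 2\right)^{2} = 1^{2} = 1$)
$C{\left(t \right)} = t^{\frac{3}{2}}$
$D{\left(R \right)} = 1$
$\sqrt{V + D{\left(C{\left(0 \right)} \right)}} = \sqrt{631 + 1} = \sqrt{632} = 2 \sqrt{158}$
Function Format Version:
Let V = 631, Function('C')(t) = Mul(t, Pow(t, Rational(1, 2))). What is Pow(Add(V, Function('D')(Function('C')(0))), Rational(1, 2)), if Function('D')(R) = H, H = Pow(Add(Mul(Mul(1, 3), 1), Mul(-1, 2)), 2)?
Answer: Mul(2, Pow(158, Rational(1, 2))) ≈ 25.140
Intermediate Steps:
H = 1 (H = Pow(Add(Mul(3, 1), -2), 2) = Pow(Add(3, -2), 2) = Pow(1, 2) = 1)
Function('C')(t) = Pow(t, Rational(3, 2))
Function('D')(R) = 1
Pow(Add(V, Function('D')(Function('C')(0))), Rational(1, 2)) = Pow(Add(631, 1), Rational(1, 2)) = Pow(632, Rational(1, 2)) = Mul(2, Pow(158, Rational(1, 2)))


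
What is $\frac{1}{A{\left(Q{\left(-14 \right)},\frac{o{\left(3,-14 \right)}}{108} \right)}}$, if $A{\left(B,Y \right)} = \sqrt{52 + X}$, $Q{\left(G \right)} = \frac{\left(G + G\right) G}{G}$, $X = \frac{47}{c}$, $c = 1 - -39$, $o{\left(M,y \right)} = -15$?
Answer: $\frac{2 \sqrt{21270}}{2127} \approx 0.13713$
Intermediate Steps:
$c = 40$ ($c = 1 + 39 = 40$)
$X = \frac{47}{40} \approx 1.175$
$Q{\left(G \right)} = 2 G$ ($Q{\left(G \right)} = \frac{2 G G}{G} = \frac{2 G^{2}}{G} = 2 G$)
$A{\left(B,Y \right)} = \frac{\sqrt{21270}}{20}$ ($A{\left(B,Y \right)} = \sqrt{52 + \frac{47}{40}} = \sqrt{\frac{2127}{40}} = \frac{\sqrt{21270}}{20}$)
$\frac{1}{A{\left(Q{\left(-14 \right)},\frac{o{\left(3,-14 \right)}}{108} \right)}} = \frac{1}{\frac{1}{20} \sqrt{21270}} = \frac{2 \sqrt{21270}}{2127}$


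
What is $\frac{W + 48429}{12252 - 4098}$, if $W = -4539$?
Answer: $\frac{7315}{1359} \approx 5.3826$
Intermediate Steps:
$\frac{W + 48429}{12252 - 4098} = \frac{-4539 + 48429}{12252 - 4098} = \frac{43890}{8154} = 43890 \cdot \frac{1}{8154} = \frac{7315}{1359}$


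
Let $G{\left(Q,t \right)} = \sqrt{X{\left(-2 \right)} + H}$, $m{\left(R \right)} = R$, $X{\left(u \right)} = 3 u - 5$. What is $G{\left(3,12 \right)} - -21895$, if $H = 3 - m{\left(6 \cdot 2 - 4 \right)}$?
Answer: $21895 + 4 i \approx 21895.0 + 4.0 i$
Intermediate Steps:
$X{\left(u \right)} = -5 + 3 u$
$H = -5$ ($H = 3 - \left(6 \cdot 2 - 4\right) = 3 - \left(12 - 4\right) = 3 - 8 = -5$)
$G{\left(Q,t \right)} = 4 i$ ($G{\left(Q,t \right)} = \sqrt{\left(-5 + 3 \left(-2\right)\right) - 5} = \sqrt{\left(-5 - 6\right) - 5} = \sqrt{-11 - 5} = \sqrt{-16} = 4 i$)
$G{\left(3,12 \right)} - -21895 = 4 i - -21895 = 4 i + 21895 = 21895 + 4 i$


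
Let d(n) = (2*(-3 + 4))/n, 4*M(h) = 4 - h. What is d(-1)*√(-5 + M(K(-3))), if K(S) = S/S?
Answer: -I*√17 ≈ -4.1231*I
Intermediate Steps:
K(S) = 1
M(h) = 1 - h/4 (M(h) = (4 - h)/4 = 1 - h/4)
d(n) = 2/n (d(n) = (2*1)/n = 2/n)
d(-1)*√(-5 + M(K(-3))) = (2/(-1))*√(-5 + (1 - ¼*1)) = (2*(-1))*√(-5 + (1 - ¼)) = -2*√(-5 + ¾) = -I*√17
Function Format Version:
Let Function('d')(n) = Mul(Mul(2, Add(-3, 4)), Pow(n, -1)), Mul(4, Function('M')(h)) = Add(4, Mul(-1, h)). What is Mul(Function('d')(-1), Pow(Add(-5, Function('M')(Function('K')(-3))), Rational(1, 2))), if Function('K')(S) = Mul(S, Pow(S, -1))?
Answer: Mul(-1, I, Pow(17, Rational(1, 2))) ≈ Mul(-4.1231, I)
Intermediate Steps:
Function('K')(S) = 1
Function('M')(h) = Add(1, Mul(Rational(-1, 4), h)) (Function('M')(h) = Mul(Rational(1, 4), Add(4, Mul(-1, h))) = Add(1, Mul(Rational(-1, 4), h)))
Function('d')(n) = Mul(2, Pow(n, -1)) (Function('d')(n) = Mul(Mul(2, 1), Pow(n, -1)) = Mul(2, Pow(n, -1)))
Mul(Function('d')(-1), Pow(Add(-5, Function('M')(Function('K')(-3))), Rational(1, 2))) = Mul(Mul(2, Pow(-1, -1)), Pow(Add(-5, Add(1, Mul(Rational(-1, 4), 1))), Rational(1, 2))) = Mul(Mul(2, -1), Pow(Add(-5, Add(1, Rational(-1, 4))), Rational(1, 2))) = Mul(-2, Pow(Add(-5, Rational(3, 4)), Rational(1, 2))) = Mul(-2, Pow(Rational(-17, 4), Rational(1, 2))) = Mul(-2, Mul(Rational(1, 2), I, Pow(17, Rational(1, 2)))) = Mul(-1, I, Pow(17, Rational(1, 2)))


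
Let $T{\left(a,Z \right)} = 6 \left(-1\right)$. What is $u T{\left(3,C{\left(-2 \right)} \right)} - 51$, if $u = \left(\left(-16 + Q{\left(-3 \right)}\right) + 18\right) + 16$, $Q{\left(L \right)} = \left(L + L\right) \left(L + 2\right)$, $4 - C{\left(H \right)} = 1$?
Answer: $-195$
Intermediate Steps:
$C{\left(H \right)} = 3$ ($C{\left(H \right)} = 4 - 1 = 3$)
$T{\left(a,Z \right)} = -6$
$Q{\left(L \right)} = 2 L \left(2 + L\right)$
$u = 24$ ($u = \left(\left(-16 + 2 \left(-3\right) \left(2 - 3\right)\right) + 18\right) + 16 = \left(\left(-16 + 2 \left(-3\right) \left(-1\right)\right) + 18\right) + 16 = \left(\left(-16 + 6\right) + 18\right) + 16 = \left(-10 + 18\right) + 16 = 8 + 16 = 24$)
$u T{\left(3,C{\left(-2 \right)} \right)} - 51 = 24 \left(-6\right) - 51 = -144 - 51 = -195$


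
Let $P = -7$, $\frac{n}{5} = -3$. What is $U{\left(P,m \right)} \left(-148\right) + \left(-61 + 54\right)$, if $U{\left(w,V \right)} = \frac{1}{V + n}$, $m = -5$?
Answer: $\frac{2}{5} \approx 0.4$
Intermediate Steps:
$n = -15$ ($n = 5 \left(-3\right) = -15$)
$U{\left(w,V \right)} = \frac{1}{-15 + V}$ ($U{\left(w,V \right)} = \frac{1}{V - 15} = \frac{1}{-15 + V}$)
$U{\left(P,m \right)} \left(-148\right) + \left(-61 + 54\right) = \frac{1}{-15 - 5} \left(-148\right) + \left(-61 + 54\right) = \frac{1}{-20} \left(-148\right) - 7 = \left(- \frac{1}{20}\right) \left(-148\right) - 7 = \frac{37}{5} - 7 = \frac{2}{5}$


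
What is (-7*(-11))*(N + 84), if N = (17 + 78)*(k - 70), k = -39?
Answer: -790867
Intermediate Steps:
N = -10355 (N = (17 + 78)*(-39 - 70) = 95*(-109) = -10355)
(-7*(-11))*(N + 84) = (-7*(-11))*(-10355 + 84) = 77*(-10271) = -790867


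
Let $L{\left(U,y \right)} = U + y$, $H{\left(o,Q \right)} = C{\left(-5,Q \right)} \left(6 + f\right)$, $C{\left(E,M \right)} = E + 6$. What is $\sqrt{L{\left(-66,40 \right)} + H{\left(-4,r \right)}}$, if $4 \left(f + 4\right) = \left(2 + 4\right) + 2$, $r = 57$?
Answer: $i \sqrt{22} \approx 4.6904 i$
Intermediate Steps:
$C{\left(E,M \right)} = 6 + E$
$f = -2$ ($f = -4 + \frac{\left(2 + 4\right) + 2}{4} = -4 + \frac{6 + 2}{4} = -4 + \frac{1}{4} \cdot 8 = -4 + 2 = -2$)
$H{\left(o,Q \right)} = 4$ ($H{\left(o,Q \right)} = \left(6 - 5\right) \left(6 - 2\right) = 1 \cdot 4 = 4$)
$\sqrt{L{\left(-66,40 \right)} + H{\left(-4,r \right)}} = \sqrt{\left(-66 + 40\right) + 4} = \sqrt{-26 + 4} = \sqrt{-22} = i \sqrt{22}$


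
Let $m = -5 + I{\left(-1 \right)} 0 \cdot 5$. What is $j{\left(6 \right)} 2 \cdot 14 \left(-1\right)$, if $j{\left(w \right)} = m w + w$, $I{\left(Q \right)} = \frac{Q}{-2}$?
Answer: $672$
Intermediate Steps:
$I{\left(Q \right)} = - \frac{Q}{2}$ ($I{\left(Q \right)} = Q \left(- \frac{1}{2}\right) = - \frac{Q}{2}$)
$m = -5$ ($m = -5 + \left(- \frac{1}{2}\right) \left(-1\right) 0 \cdot 5 = -5 + \frac{1}{2} \cdot 0 \cdot 5 = -5 + 0 \cdot 5 = -5 + 0 = -5$)
$j{\left(w \right)} = - 4 w$ ($j{\left(w \right)} = - 5 w + w = - 4 w$)
$j{\left(6 \right)} 2 \cdot 14 \left(-1\right) = \left(-4\right) 6 \cdot 2 \cdot 14 \left(-1\right) = \left(-24\right) 2 \left(-14\right) = \left(-48\right) \left(-14\right) = 672$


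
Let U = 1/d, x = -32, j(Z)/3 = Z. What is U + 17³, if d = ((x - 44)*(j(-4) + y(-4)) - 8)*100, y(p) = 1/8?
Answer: 439467851/89450 ≈ 4913.0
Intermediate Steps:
j(Z) = 3*Z
y(p) = ⅛
d = 89450 (d = ((-32 - 44)*(3*(-4) + ⅛) - 8)*100 = (-76*(-12 + ⅛) - 8)*100 = (-76*(-95/8) - 8)*100 = (1805/2 - 8)*100 = (1789/2)*100 = 89450)
U = 1/89450 ≈ 1.1179e-5
U + 17³ = 1/89450 + 17³ = 1/89450 + 4913 = 439467851/89450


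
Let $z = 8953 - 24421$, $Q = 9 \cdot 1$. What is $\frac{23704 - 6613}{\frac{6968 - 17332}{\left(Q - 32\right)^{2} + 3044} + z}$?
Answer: $- \frac{61066143}{55277528} \approx -1.1047$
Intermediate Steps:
$Q = 9$
$z = -15468$ ($z = 8953 - 24421 = -15468$)
$\frac{23704 - 6613}{\frac{6968 - 17332}{\left(Q - 32\right)^{2} + 3044} + z} = \frac{23704 - 6613}{\frac{6968 - 17332}{\left(9 - 32\right)^{2} + 3044} - 15468} = \frac{17091}{- \frac{10364}{\left(-23\right)^{2} + 3044} - 15468} = \frac{17091}{- \frac{10364}{529 + 3044} - 15468} = \frac{17091}{- \frac{10364}{3573} - 15468} = \frac{17091}{- \frac{55277528}{3573}} = 17091 \left(- \frac{3573}{55277528}\right) = - \frac{61066143}{55277528}$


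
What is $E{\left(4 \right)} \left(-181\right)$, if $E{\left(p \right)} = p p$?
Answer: $-2896$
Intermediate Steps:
$E{\left(p \right)} = p^{2}$
$E{\left(4 \right)} \left(-181\right) = 4^{2} \left(-181\right) = 16 \left(-181\right) = -2896$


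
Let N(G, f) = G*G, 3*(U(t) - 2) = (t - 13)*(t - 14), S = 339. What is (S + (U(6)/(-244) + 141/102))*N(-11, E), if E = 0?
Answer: 128098586/3111 ≈ 41176.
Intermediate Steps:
U(t) = 2 + (-14 + t)*(-13 + t)/3 (U(t) = 2 + ((t - 13)*(t - 14))/3 = 2 + ((-13 + t)*(-14 + t))/3 = 2 + ((-14 + t)*(-13 + t))/3 = 2 + (-14 + t)*(-13 + t)/3)
N(G, f) = G²
(S + (U(6)/(-244) + 141/102))*N(-11, E) = (339 + ((188/3 - 9*6 + (⅓)*6²)/(-244) + 141/102))*(-11)² = (339 + ((188/3 - 54 + (⅓)*36)*(-1/244) + 141*(1/102)))*121 = (339 + ((188/3 - 54 + 12)*(-1/244) + 47/34))*121 = (339 + ((62/3)*(-1/244) + 47/34))*121 = (339 + (-31/366 + 47/34))*121 = (339 + 4037/3111)*121 = (1058666/3111)*121 = 128098586/3111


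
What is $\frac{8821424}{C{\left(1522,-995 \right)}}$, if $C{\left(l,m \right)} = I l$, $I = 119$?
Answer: $\frac{4410712}{90559} \approx 48.705$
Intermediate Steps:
$C{\left(l,m \right)} = 119 l$
$\frac{8821424}{C{\left(1522,-995 \right)}} = \frac{8821424}{119 \cdot 1522} = \frac{8821424}{181118} = 8821424 \cdot \frac{1}{181118} = \frac{4410712}{90559}$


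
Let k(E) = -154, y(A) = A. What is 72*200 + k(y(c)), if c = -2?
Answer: 14246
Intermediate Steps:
72*200 + k(y(c)) = 72*200 - 154 = 14400 - 154 = 14246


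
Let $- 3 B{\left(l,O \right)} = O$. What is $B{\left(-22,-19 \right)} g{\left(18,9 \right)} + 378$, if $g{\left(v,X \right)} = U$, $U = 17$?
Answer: $\frac{1457}{3} \approx 485.67$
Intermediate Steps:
$B{\left(l,O \right)} = - \frac{O}{3}$
$g{\left(v,X \right)} = 17$
$B{\left(-22,-19 \right)} g{\left(18,9 \right)} + 378 = \left(- \frac{1}{3}\right) \left(-19\right) 17 + 378 = \frac{19}{3} \cdot 17 + 378 = \frac{323}{3} + 378 = \frac{1457}{3}$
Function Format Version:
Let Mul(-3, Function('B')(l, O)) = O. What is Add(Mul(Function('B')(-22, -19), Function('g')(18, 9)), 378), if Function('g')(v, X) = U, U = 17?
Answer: Rational(1457, 3) ≈ 485.67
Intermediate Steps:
Function('B')(l, O) = Mul(Rational(-1, 3), O)
Function('g')(v, X) = 17
Add(Mul(Function('B')(-22, -19), Function('g')(18, 9)), 378) = Add(Mul(Mul(Rational(-1, 3), -19), 17), 378) = Add(Mul(Rational(19, 3), 17), 378) = Add(Rational(323, 3), 378) = Rational(1457, 3)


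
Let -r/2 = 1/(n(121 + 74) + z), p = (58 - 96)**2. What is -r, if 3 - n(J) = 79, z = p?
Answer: 1/684 ≈ 0.0014620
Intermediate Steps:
p = 1444 (p = (-38)**2 = 1444)
z = 1444
n(J) = -76 (n(J) = 3 - 1*79 = 3 - 79 = -76)
r = -1/684 (r = -2/(-76 + 1444) = -2/1368 = -2*1/1368 = -1/684 ≈ -0.0014620)
-r = -1*(-1/684) = 1/684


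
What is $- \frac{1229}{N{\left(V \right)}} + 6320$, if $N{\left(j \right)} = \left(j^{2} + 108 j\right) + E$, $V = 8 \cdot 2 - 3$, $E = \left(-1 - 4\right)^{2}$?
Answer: $\frac{10098131}{1598} \approx 6319.2$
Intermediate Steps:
$E = 25$ ($E = \left(-5\right)^{2} = 25$)
$V = 13$ ($V = 16 - 3 = 13$)
$N{\left(j \right)} = 25 + j^{2} + 108 j$ ($N{\left(j \right)} = \left(j^{2} + 108 j\right) + 25 = 25 + j^{2} + 108 j$)
$- \frac{1229}{N{\left(V \right)}} + 6320 = - \frac{1229}{25 + 13^{2} + 108 \cdot 13} + 6320 = - \frac{1229}{25 + 169 + 1404} + 6320 = - \frac{1229}{1598} + 6320 = \frac{10098131}{1598}$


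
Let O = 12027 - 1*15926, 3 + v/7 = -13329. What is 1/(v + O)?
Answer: -1/97223 ≈ -1.0286e-5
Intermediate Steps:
v = -93324 (v = -21 + 7*(-13329) = -21 - 93303 = -93324)
O = -3899 (O = 12027 - 15926 = -3899)
1/(v + O) = 1/(-93324 - 3899) = 1/(-97223) = -1/97223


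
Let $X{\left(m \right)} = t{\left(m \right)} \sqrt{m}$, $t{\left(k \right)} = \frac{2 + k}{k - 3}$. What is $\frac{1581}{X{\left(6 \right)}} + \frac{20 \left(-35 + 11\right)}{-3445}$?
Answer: $\frac{96}{689} + \frac{1581 \sqrt{6}}{16} \approx 242.18$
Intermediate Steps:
$t{\left(k \right)} = \frac{2 + k}{-3 + k}$
$X{\left(m \right)} = \frac{\sqrt{m} \left(2 + m\right)}{-3 + m}$ ($X{\left(m \right)} = \frac{2 + m}{-3 + m} \sqrt{m} = \frac{\sqrt{m} \left(2 + m\right)}{-3 + m}$)
$\frac{1581}{X{\left(6 \right)}} + \frac{20 \left(-35 + 11\right)}{-3445} = \frac{1581}{\sqrt{6} \frac{1}{-3 + 6} \left(2 + 6\right)} + \frac{20 \left(-35 + 11\right)}{-3445} = \frac{1581}{\sqrt{6} \cdot \frac{1}{3} \cdot 8} + 20 \left(-24\right) \left(- \frac{1}{3445}\right) = \frac{1581}{\sqrt{6} \cdot \frac{1}{3} \cdot 8} - - \frac{96}{689} = \frac{1581}{\frac{8}{3} \sqrt{6}} + \frac{96}{689} = 1581 \frac{\sqrt{6}}{16} + \frac{96}{689} = \frac{1581 \sqrt{6}}{16} + \frac{96}{689} = \frac{96}{689} + \frac{1581 \sqrt{6}}{16}$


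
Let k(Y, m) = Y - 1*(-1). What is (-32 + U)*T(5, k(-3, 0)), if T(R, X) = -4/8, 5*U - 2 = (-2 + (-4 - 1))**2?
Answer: 109/10 ≈ 10.900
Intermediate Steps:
k(Y, m) = 1 + Y (k(Y, m) = Y + 1 = 1 + Y)
U = 51/5 (U = 2/5 + (-2 + (-4 - 1))**2/5 = 2/5 + (-2 - 5)**2/5 = 2/5 + (1/5)*(-7)**2 = 2/5 + (1/5)*49 = 2/5 + 49/5 = 51/5 ≈ 10.200)
T(R, X) = -1/2 (T(R, X) = -4*1/8 = -1/2)
(-32 + U)*T(5, k(-3, 0)) = (-32 + 51/5)*(-1/2) = -109/5*(-1/2) = 109/10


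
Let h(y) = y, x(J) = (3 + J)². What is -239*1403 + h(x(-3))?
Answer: -335317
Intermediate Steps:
-239*1403 + h(x(-3)) = -239*1403 + (3 - 3)² = -335317 + 0² = -335317 + 0 = -335317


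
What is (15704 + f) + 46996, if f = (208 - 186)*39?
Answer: 63558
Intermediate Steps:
f = 858 (f = 22*39 = 858)
(15704 + f) + 46996 = (15704 + 858) + 46996 = 16562 + 46996 = 63558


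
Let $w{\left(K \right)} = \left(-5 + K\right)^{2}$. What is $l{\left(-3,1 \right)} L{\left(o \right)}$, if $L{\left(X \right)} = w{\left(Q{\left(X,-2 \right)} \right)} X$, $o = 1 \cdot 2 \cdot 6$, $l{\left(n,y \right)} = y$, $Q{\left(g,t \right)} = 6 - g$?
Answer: $1452$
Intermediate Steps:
$o = 12$ ($o = 2 \cdot 6 = 12$)
$L{\left(X \right)} = X \left(1 - X\right)^{2}$ ($L{\left(X \right)} = \left(-5 - \left(-6 + X\right)\right)^{2} X = \left(1 - X\right)^{2} X = X \left(1 - X\right)^{2}$)
$l{\left(-3,1 \right)} L{\left(o \right)} = 1 \cdot 12 \left(-1 + 12\right)^{2} = 1 \cdot 12 \cdot 11^{2} = 1 \cdot 12 \cdot 121 = 1 \cdot 1452 = 1452$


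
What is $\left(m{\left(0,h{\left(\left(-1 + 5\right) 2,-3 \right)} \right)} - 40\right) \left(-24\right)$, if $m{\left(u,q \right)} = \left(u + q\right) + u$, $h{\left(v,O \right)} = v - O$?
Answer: $696$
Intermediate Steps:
$m{\left(u,q \right)} = q + 2 u$ ($m{\left(u,q \right)} = \left(q + u\right) + u = q + 2 u$)
$\left(m{\left(0,h{\left(\left(-1 + 5\right) 2,-3 \right)} \right)} - 40\right) \left(-24\right) = \left(\left(\left(\left(-1 + 5\right) 2 - -3\right) + 2 \cdot 0\right) - 40\right) \left(-24\right) = \left(\left(\left(4 \cdot 2 + 3\right) + 0\right) - 40\right) \left(-24\right) = \left(\left(\left(8 + 3\right) + 0\right) - 40\right) \left(-24\right) = \left(\left(11 + 0\right) - 40\right) \left(-24\right) = \left(11 - 40\right) \left(-24\right) = \left(-29\right) \left(-24\right) = 696$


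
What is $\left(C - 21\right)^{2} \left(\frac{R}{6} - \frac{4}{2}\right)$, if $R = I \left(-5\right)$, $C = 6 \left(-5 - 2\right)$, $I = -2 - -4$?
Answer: $-14553$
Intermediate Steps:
$I = 2$ ($I = -2 + 4 = 2$)
$C = -42$ ($C = 6 \left(-7\right) = -42$)
$R = -10$ ($R = 2 \left(-5\right) = -10$)
$\left(C - 21\right)^{2} \left(\frac{R}{6} - \frac{4}{2}\right) = \left(-42 - 21\right)^{2} \left(- \frac{10}{6} - \frac{4}{2}\right) = \left(-63\right)^{2} \left(\left(-10\right) \frac{1}{6} - 2\right) = 3969 \left(- \frac{5}{3} - 2\right) = 3969 \left(- \frac{11}{3}\right) = -14553$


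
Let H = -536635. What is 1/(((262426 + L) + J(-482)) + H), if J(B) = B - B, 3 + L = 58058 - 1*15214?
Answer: -1/231368 ≈ -4.3221e-6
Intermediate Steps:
L = 42841 (L = -3 + (58058 - 1*15214) = -3 + (58058 - 15214) = -3 + 42844 = 42841)
J(B) = 0
1/(((262426 + L) + J(-482)) + H) = 1/(((262426 + 42841) + 0) - 536635) = 1/((305267 + 0) - 536635) = 1/(305267 - 536635) = 1/(-231368) = -1/231368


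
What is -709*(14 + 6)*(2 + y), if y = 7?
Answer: -127620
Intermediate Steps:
-709*(14 + 6)*(2 + y) = -709*(14 + 6)*(2 + 7) = -14180*9 = -709*180 = -127620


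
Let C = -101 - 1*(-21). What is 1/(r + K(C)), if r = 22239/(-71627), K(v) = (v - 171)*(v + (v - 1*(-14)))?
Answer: 71627/2624820803 ≈ 2.7288e-5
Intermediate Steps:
C = -80 (C = -101 + 21 = -80)
K(v) = (-171 + v)*(14 + 2*v) (K(v) = (-171 + v)*(v + (v + 14)) = (-171 + v)*(v + (14 + v)) = (-171 + v)*(14 + 2*v))
r = -22239/71627 (r = 22239*(-1/71627) = -22239/71627 ≈ -0.31048)
1/(r + K(C)) = 1/(-22239/71627 + (-2394 - 328*(-80) + 2*(-80)²)) = 1/(-22239/71627 + (-2394 + 26240 + 2*6400)) = 1/(-22239/71627 + (-2394 + 26240 + 12800)) = 1/(-22239/71627 + 36646) = 1/(2624820803/71627) = 71627/2624820803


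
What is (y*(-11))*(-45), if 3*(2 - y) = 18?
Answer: -1980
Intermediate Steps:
y = -4 (y = 2 - 1/3*18 = 2 - 6 = -4)
(y*(-11))*(-45) = -4*(-11)*(-45) = 44*(-45) = -1980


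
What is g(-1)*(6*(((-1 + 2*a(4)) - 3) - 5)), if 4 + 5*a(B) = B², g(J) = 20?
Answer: -504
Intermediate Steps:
a(B) = -⅘ + B²/5
g(-1)*(6*(((-1 + 2*a(4)) - 3) - 5)) = 20*(6*(((-1 + 2*(-⅘ + (⅕)*4²)) - 3) - 5)) = 20*(6*(((-1 + 2*(-⅘ + (⅕)*16)) - 3) - 5)) = 20*(6*(((-1 + 2*(-⅘ + 16/5)) - 3) - 5)) = 20*(6*(((-1 + 2*(12/5)) - 3) - 5)) = 20*(6*(((-1 + 24/5) - 3) - 5)) = 20*(6*((19/5 - 3) - 5)) = 20*(6*(⅘ - 5)) = 20*(6*(-21/5)) = 20*(-126/5) = -504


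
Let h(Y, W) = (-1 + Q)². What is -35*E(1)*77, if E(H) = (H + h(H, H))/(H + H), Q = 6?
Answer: -35035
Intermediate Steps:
h(Y, W) = 25 (h(Y, W) = (-1 + 6)² = 5² = 25)
E(H) = (25 + H)/(2*H) (E(H) = (H + 25)/(H + H) = (25 + H)/((2*H)) = (25 + H)*(1/(2*H)) = (25 + H)/(2*H))
-35*E(1)*77 = -35*(25 + 1)/(2*1)*77 = -35*26/2*77 = -35*13*77 = -455*77 = -35035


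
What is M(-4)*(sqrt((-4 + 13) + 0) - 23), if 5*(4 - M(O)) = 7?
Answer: -52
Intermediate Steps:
M(O) = 13/5 (M(O) = 4 - 1/5*7 = 4 - 7/5 = 13/5)
M(-4)*(sqrt((-4 + 13) + 0) - 23) = 13*(sqrt((-4 + 13) + 0) - 23)/5 = 13*(sqrt(9 + 0) - 23)/5 = 13*(sqrt(9) - 23)/5 = 13*(3 - 23)/5 = (13/5)*(-20) = -52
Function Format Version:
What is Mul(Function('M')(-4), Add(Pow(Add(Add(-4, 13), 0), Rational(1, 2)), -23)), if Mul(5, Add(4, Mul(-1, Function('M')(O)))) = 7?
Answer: -52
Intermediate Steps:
Function('M')(O) = Rational(13, 5) (Function('M')(O) = Add(4, Mul(Rational(-1, 5), 7)) = Add(4, Rational(-7, 5)) = Rational(13, 5))
Mul(Function('M')(-4), Add(Pow(Add(Add(-4, 13), 0), Rational(1, 2)), -23)) = Mul(Rational(13, 5), Add(Pow(Add(Add(-4, 13), 0), Rational(1, 2)), -23)) = Mul(Rational(13, 5), Add(Pow(Add(9, 0), Rational(1, 2)), -23)) = Mul(Rational(13, 5), Add(Pow(9, Rational(1, 2)), -23)) = Mul(Rational(13, 5), Add(3, -23)) = Mul(Rational(13, 5), -20) = -52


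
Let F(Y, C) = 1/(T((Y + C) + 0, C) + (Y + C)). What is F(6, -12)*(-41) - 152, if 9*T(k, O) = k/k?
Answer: -7687/53 ≈ -145.04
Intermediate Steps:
T(k, O) = ⅑ (T(k, O) = (k/k)/9 = (⅑)*1 = ⅑)
F(Y, C) = 1/(⅑ + C + Y) (F(Y, C) = 1/(⅑ + (Y + C)) = 1/(⅑ + (C + Y)) = 1/(⅑ + C + Y))
F(6, -12)*(-41) - 152 = (9/(1 + 9*(-12) + 9*6))*(-41) - 152 = (9/(1 - 108 + 54))*(-41) - 152 = (9/(-53))*(-41) - 152 = (9*(-1/53))*(-41) - 152 = -9/53*(-41) - 152 = 369/53 - 152 = -7687/53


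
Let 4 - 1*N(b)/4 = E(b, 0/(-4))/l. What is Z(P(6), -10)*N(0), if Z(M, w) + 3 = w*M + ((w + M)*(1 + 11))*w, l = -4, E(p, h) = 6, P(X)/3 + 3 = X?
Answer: 594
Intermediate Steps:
P(X) = -9 + 3*X
N(b) = 22 (N(b) = 16 - 24/(-4) = 16 - 24*(-1)/4 = 16 - 4*(-3/2) = 16 + 6 = 22)
Z(M, w) = -3 + M*w + w*(12*M + 12*w) (Z(M, w) = -3 + (w*M + ((w + M)*(1 + 11))*w) = -3 + (M*w + ((M + w)*12)*w) = -3 + (M*w + (12*M + 12*w)*w) = -3 + (M*w + w*(12*M + 12*w)) = -3 + M*w + w*(12*M + 12*w))
Z(P(6), -10)*N(0) = (-3 + 12*(-10)**2 + 13*(-9 + 3*6)*(-10))*22 = (-3 + 12*100 + 13*(-9 + 18)*(-10))*22 = (-3 + 1200 + 13*9*(-10))*22 = (-3 + 1200 - 1170)*22 = 27*22 = 594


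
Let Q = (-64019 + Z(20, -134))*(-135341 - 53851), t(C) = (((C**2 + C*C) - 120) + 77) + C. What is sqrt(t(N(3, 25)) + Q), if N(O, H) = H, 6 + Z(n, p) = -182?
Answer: 2*sqrt(3036862994) ≈ 1.1022e+5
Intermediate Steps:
Z(n, p) = -188 (Z(n, p) = -6 - 182 = -188)
t(C) = -43 + C + 2*C**2 (t(C) = (((C**2 + C**2) - 120) + 77) + C = ((2*C**2 - 120) + 77) + C = ((-120 + 2*C**2) + 77) + C = (-43 + 2*C**2) + C = -43 + C + 2*C**2)
Q = 12147450744 (Q = (-64019 - 188)*(-135341 - 53851) = -64207*(-189192) = 12147450744)
sqrt(t(N(3, 25)) + Q) = sqrt((-43 + 25 + 2*25**2) + 12147450744) = sqrt((-43 + 25 + 2*625) + 12147450744) = sqrt((-43 + 25 + 1250) + 12147450744) = sqrt(1232 + 12147450744) = sqrt(12147451976) = 2*sqrt(3036862994)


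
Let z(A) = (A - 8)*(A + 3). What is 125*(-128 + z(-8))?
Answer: -6000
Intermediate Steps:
z(A) = (-8 + A)*(3 + A)
125*(-128 + z(-8)) = 125*(-128 + (-24 + (-8)**2 - 5*(-8))) = 125*(-128 + (-24 + 64 + 40)) = 125*(-128 + 80) = 125*(-48) = -6000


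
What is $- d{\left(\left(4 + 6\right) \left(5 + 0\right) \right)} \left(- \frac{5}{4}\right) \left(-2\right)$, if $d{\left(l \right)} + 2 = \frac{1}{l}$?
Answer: $\frac{99}{20} \approx 4.95$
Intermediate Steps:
$d{\left(l \right)} = -2 + \frac{1}{l}$
$- d{\left(\left(4 + 6\right) \left(5 + 0\right) \right)} \left(- \frac{5}{4}\right) \left(-2\right) = - (-2 + \frac{1}{\left(4 + 6\right) \left(5 + 0\right)}) \left(- \frac{5}{4}\right) \left(-2\right) = - (-2 + \frac{1}{10 \cdot 5}) \left(\left(-5\right) \frac{1}{4}\right) \left(-2\right) = - (-2 + \frac{1}{50}) \left(- \frac{5}{4}\right) \left(-2\right) = \left(-1\right) \left(- \frac{99}{50}\right) \left(- \frac{5}{4}\right) \left(-2\right) = \frac{99}{50} \left(- \frac{5}{4}\right) \left(-2\right) = \left(- \frac{99}{40}\right) \left(-2\right) = \frac{99}{20}$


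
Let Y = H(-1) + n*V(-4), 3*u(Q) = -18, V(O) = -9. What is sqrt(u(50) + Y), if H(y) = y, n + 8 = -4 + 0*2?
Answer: sqrt(101) ≈ 10.050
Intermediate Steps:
n = -12 (n = -8 + (-4 + 0*2) = -8 + (-4 + 0) = -8 - 4 = -12)
u(Q) = -6 (u(Q) = (1/3)*(-18) = -6)
Y = 107 (Y = -1 - 12*(-9) = -1 + 108 = 107)
sqrt(u(50) + Y) = sqrt(-6 + 107) = sqrt(101)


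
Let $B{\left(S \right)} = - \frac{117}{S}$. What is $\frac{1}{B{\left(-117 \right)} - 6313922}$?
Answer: $- \frac{1}{6313921} \approx -1.5838 \cdot 10^{-7}$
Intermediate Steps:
$\frac{1}{B{\left(-117 \right)} - 6313922} = \frac{1}{- \frac{117}{-117} - 6313922} = \frac{1}{\left(-117\right) \left(- \frac{1}{117}\right) - 6313922} = \frac{1}{1 - 6313922} = \frac{1}{-6313921} = - \frac{1}{6313921}$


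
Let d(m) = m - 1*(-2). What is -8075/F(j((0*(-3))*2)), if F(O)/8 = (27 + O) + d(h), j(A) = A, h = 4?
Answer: -8075/264 ≈ -30.587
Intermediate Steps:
d(m) = 2 + m (d(m) = m + 2 = 2 + m)
F(O) = 264 + 8*O (F(O) = 8*((27 + O) + (2 + 4)) = 8*((27 + O) + 6) = 8*(33 + O) = 264 + 8*O)
-8075/F(j((0*(-3))*2)) = -8075/(264 + 8*((0*(-3))*2)) = -8075/(264 + 8*(0*2)) = -8075/(264 + 8*0) = -8075/(264 + 0) = -8075/264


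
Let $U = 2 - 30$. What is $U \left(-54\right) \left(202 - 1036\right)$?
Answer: $-1261008$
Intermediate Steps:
$U = -28$ ($U = 2 - 30 = -28$)
$U \left(-54\right) \left(202 - 1036\right) = \left(-28\right) \left(-54\right) \left(202 - 1036\right) = 1512 \left(-834\right) = -1261008$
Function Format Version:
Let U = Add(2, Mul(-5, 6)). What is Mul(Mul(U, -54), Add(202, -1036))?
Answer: -1261008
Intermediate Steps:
U = -28 (U = Add(2, -30) = -28)
Mul(Mul(U, -54), Add(202, -1036)) = Mul(Mul(-28, -54), Add(202, -1036)) = Mul(1512, -834) = -1261008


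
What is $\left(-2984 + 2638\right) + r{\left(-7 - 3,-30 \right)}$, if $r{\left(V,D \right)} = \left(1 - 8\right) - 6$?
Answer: $-359$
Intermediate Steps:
$r{\left(V,D \right)} = -13$ ($r{\left(V,D \right)} = -7 - 6 = -13$)
$\left(-2984 + 2638\right) + r{\left(-7 - 3,-30 \right)} = \left(-2984 + 2638\right) - 13 = -346 - 13 = -359$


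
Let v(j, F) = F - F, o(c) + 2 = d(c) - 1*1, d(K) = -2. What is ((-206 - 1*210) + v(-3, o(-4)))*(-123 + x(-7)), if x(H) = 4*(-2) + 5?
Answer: 52416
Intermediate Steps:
o(c) = -5 (o(c) = -2 + (-2 - 1*1) = -2 + (-2 - 1) = -2 - 3 = -5)
v(j, F) = 0
x(H) = -3 (x(H) = -8 + 5 = -3)
((-206 - 1*210) + v(-3, o(-4)))*(-123 + x(-7)) = ((-206 - 1*210) + 0)*(-123 - 3) = ((-206 - 210) + 0)*(-126) = (-416 + 0)*(-126) = -416*(-126) = 52416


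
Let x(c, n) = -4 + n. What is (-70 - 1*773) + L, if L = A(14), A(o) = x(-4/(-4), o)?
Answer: -833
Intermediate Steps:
A(o) = -4 + o
L = 10 (L = -4 + 14 = 10)
(-70 - 1*773) + L = (-70 - 1*773) + 10 = (-70 - 773) + 10 = -843 + 10 = -833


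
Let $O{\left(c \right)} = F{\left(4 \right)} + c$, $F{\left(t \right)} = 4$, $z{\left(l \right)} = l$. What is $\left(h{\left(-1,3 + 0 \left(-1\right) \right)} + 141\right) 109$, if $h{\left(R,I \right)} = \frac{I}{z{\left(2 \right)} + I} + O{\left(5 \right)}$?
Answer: $\frac{82077}{5} \approx 16415.0$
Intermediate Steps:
$O{\left(c \right)} = 4 + c$
$h{\left(R,I \right)} = 9 + \frac{I}{2 + I}$ ($h{\left(R,I \right)} = \frac{I}{2 + I} + \left(4 + 5\right) = \frac{I}{2 + I} + 9 = 9 + \frac{I}{2 + I}$)
$\left(h{\left(-1,3 + 0 \left(-1\right) \right)} + 141\right) 109 = \left(\frac{2 \left(9 + 5 \left(3 + 0 \left(-1\right)\right)\right)}{2 + \left(3 + 0 \left(-1\right)\right)} + 141\right) 109 = \left(\frac{2 \left(9 + 5 \left(3 + 0\right)\right)}{2 + \left(3 + 0\right)} + 141\right) 109 = \left(\frac{2 \left(9 + 5 \cdot 3\right)}{2 + 3} + 141\right) 109 = \left(\frac{2 \left(9 + 15\right)}{5} + 141\right) 109 = \left(2 \cdot \frac{1}{5} \cdot 24 + 141\right) 109 = \left(\frac{48}{5} + 141\right) 109 = \frac{753}{5} \cdot 109 = \frac{82077}{5}$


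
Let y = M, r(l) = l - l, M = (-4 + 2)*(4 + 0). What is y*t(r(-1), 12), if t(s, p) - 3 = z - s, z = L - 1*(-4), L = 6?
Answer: -104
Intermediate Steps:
M = -8 (M = -2*4 = -8)
r(l) = 0
z = 10 (z = 6 - 1*(-4) = 6 + 4 = 10)
y = -8
t(s, p) = 13 - s (t(s, p) = 3 + (10 - s) = 13 - s)
y*t(r(-1), 12) = -8*(13 - 1*0) = -8*(13 + 0) = -8*13 = -104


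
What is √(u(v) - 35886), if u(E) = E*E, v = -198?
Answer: √3318 ≈ 57.602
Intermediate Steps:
u(E) = E²
√(u(v) - 35886) = √((-198)² - 35886) = √(39204 - 35886) = √3318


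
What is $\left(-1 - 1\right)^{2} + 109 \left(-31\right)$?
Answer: $-3375$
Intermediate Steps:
$\left(-1 - 1\right)^{2} + 109 \left(-31\right) = \left(-2\right)^{2} - 3379 = 4 - 3379 = -3375$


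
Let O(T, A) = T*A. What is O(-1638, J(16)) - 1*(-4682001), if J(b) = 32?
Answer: 4629585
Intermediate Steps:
O(T, A) = A*T
O(-1638, J(16)) - 1*(-4682001) = 32*(-1638) - 1*(-4682001) = -52416 + 4682001 = 4629585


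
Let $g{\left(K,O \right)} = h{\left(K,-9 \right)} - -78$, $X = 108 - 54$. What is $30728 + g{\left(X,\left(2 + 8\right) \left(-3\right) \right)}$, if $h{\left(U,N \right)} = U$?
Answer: $30860$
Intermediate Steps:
$X = 54$ ($X = 108 - 54 = 54$)
$g{\left(K,O \right)} = 78 + K$ ($g{\left(K,O \right)} = K - -78 = K + 78 = 78 + K$)
$30728 + g{\left(X,\left(2 + 8\right) \left(-3\right) \right)} = 30728 + \left(78 + 54\right) = 30728 + 132 = 30860$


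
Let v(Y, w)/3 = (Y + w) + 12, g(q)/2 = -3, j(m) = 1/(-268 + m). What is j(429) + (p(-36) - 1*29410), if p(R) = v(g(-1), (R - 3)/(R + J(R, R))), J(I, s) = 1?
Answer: -23657864/805 ≈ -29389.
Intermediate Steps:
g(q) = -6 (g(q) = 2*(-3) = -6)
v(Y, w) = 36 + 3*Y + 3*w (v(Y, w) = 3*((Y + w) + 12) = 3*(12 + Y + w) = 36 + 3*Y + 3*w)
p(R) = 18 + 3*(-3 + R)/(1 + R) (p(R) = 36 + 3*(-6) + 3*((R - 3)/(R + 1)) = 36 - 18 + 3*((-3 + R)/(1 + R)) = 36 - 18 + 3*(-3 + R)/(1 + R) = 18 + 3*(-3 + R)/(1 + R))
j(429) + (p(-36) - 1*29410) = 1/(-268 + 429) + (3*(3 + 7*(-36))/(1 - 36) - 1*29410) = 1/161 + (3*(3 - 252)/(-35) - 29410) = 1/161 + (3*(-1/35)*(-249) - 29410) = 1/161 + (747/35 - 29410) = 1/161 - 1028603/35 = -23657864/805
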